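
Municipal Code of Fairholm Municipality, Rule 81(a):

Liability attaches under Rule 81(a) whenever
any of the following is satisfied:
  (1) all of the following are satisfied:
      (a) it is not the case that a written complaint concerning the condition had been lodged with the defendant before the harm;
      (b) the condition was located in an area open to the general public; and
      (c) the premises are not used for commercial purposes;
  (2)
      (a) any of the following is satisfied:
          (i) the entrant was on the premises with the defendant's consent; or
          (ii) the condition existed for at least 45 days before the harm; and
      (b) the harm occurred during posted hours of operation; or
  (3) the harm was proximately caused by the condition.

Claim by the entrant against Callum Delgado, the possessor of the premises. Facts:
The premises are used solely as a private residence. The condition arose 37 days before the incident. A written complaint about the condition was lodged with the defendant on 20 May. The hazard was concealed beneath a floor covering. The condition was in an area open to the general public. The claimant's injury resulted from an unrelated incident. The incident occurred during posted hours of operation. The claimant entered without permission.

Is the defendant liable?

(a) not (complaint lodged) — not met.
(b) public area — satisfied.
(c) not (commercial use) — met.
So (1) is not satisfied (F AND T AND T).
(i) consent to enter — fails.
(ii) condition ≥45 days old — not met.
(a): F OR F → false.
(b) during posted hours — satisfied.
So (2) is not satisfied (F AND T).
(3) proximate cause — not satisfied.
Overall: F OR F OR F → false.

No — not liable.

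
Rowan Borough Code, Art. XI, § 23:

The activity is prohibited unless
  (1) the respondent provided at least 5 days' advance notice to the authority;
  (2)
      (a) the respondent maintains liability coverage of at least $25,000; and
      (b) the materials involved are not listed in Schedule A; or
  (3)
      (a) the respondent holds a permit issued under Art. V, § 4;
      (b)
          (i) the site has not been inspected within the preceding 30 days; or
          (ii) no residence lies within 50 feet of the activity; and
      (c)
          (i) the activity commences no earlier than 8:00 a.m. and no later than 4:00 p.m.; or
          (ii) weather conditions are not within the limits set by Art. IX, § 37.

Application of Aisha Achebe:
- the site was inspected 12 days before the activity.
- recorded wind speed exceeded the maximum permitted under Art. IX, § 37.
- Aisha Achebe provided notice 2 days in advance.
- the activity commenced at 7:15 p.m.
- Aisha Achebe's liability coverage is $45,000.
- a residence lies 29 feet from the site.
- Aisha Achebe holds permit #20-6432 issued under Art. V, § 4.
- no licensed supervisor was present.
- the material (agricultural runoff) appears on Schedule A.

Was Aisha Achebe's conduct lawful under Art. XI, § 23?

No — unlawful.

(1) ≥5 days' notice — fails.
(a) coverage ≥ $25,000 — satisfied.
(b) not (Schedule A material) — not met.
(2) = T AND F = false.
(a) holds permit — holds.
(i) not (site inspected) — not met.
(ii) no residence in 50 ft — not satisfied.
(b) = F OR F = false.
(i) start within hours — fails.
(ii) not (weather ok) — satisfied.
(c) = F OR T = true.
So (3) is not satisfied (T AND F AND T).
So Overall is not satisfied (F OR F OR F).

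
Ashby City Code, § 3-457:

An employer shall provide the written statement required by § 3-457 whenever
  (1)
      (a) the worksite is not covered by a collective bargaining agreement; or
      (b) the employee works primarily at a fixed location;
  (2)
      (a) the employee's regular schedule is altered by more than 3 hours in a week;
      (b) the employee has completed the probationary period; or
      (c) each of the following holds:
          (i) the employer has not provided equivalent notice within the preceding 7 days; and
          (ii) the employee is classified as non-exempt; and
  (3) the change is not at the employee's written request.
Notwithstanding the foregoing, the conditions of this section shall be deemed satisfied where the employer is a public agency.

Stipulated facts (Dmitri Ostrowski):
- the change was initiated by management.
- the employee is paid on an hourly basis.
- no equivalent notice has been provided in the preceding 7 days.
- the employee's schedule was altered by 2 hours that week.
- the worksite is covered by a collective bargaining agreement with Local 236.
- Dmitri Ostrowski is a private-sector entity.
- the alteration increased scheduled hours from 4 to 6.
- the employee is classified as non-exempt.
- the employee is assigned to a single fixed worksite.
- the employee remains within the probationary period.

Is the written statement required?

Yes — required.

(a) no CBA — not satisfied.
(b) fixed location — holds.
So (1) is satisfied (F OR T).
(a) schedule shift > 3h — not satisfied.
(b) past probation — fails.
(i) no recent notice — met.
(ii) non-exempt — satisfied.
So (c) is satisfied (T AND T).
So (2) is satisfied (F OR F OR T).
(3) not employee-requested — satisfied.
Overall: T AND T AND T → true.
Exception (public agency) — not satisfied.
Result: main true OR exception false → true.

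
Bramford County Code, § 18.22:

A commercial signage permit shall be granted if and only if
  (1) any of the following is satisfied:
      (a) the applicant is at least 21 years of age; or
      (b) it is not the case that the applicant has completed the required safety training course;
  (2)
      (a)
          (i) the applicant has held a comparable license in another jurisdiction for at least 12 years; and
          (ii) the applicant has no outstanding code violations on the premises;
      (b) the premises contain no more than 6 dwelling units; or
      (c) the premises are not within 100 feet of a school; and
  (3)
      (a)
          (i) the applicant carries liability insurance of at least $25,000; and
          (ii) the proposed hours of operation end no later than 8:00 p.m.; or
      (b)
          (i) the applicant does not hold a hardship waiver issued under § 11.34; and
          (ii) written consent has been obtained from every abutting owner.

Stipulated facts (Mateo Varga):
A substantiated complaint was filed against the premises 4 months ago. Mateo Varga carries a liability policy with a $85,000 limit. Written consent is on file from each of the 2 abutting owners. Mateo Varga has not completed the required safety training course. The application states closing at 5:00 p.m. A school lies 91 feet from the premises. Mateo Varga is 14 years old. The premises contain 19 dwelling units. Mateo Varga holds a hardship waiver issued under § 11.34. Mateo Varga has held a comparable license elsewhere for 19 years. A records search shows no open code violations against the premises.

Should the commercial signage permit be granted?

(a) age ≥ 21 — not met.
(b) not (safety training) — holds.
(1) = F OR T = true.
(i) prior license ≥ 12 yr — met.
(ii) no code violations — satisfied.
(a) = T AND T = true.
(b) ≤ 6 units — fails.
(c) ≥100 ft from school — not met.
So (2) is satisfied (T OR F OR F).
(i) insurance ≥ $25,000 — met.
(ii) closes by 8 p.m. — holds.
(a): T AND T → true.
(i) not (hardship waiver) — not satisfied.
(ii) all abutters consent — satisfied.
(b): F AND T → false.
So (3) is satisfied (T OR F).
Overall = T AND T AND T = true.

Yes — granted.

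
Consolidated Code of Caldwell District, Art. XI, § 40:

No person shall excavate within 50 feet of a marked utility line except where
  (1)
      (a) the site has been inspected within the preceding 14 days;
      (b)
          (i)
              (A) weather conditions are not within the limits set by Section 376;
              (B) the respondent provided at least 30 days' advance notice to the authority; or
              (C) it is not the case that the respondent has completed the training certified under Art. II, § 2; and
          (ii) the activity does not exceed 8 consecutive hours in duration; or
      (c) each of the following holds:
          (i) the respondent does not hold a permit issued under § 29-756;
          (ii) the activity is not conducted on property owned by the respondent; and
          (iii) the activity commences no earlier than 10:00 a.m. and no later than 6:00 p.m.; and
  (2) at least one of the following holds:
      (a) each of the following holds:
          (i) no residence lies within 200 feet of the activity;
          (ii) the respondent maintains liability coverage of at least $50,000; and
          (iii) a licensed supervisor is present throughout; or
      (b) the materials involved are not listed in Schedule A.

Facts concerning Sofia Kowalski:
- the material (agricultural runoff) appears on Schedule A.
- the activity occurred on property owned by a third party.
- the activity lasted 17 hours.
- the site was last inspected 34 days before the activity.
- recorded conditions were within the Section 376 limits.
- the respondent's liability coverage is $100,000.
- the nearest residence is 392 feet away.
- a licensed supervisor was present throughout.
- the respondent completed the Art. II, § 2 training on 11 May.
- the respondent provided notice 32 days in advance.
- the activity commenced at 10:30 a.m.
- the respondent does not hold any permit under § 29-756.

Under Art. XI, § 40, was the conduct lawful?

Yes — lawful.

(a) site inspected — not satisfied.
(A) not (weather ok) — not met.
(B) ≥30 days' notice — holds.
(C) not (training certified) — not satisfied.
(i): F OR T OR F → true.
(ii) ≤ 8 hrs duration — not satisfied.
(b) = T AND F = false.
(i) not (holds permit) — satisfied.
(ii) not (own property) — holds.
(iii) start within hours — met.
(c): T AND T AND T → true.
(1) = F OR F OR T = true.
(i) no residence in 200 ft — met.
(ii) coverage ≥ $50,000 — satisfied.
(iii) supervisor present — met.
(a): T AND T AND T → true.
(b) not (Schedule A material) — not satisfied.
(2) = T OR F = true.
Overall = T AND T = true.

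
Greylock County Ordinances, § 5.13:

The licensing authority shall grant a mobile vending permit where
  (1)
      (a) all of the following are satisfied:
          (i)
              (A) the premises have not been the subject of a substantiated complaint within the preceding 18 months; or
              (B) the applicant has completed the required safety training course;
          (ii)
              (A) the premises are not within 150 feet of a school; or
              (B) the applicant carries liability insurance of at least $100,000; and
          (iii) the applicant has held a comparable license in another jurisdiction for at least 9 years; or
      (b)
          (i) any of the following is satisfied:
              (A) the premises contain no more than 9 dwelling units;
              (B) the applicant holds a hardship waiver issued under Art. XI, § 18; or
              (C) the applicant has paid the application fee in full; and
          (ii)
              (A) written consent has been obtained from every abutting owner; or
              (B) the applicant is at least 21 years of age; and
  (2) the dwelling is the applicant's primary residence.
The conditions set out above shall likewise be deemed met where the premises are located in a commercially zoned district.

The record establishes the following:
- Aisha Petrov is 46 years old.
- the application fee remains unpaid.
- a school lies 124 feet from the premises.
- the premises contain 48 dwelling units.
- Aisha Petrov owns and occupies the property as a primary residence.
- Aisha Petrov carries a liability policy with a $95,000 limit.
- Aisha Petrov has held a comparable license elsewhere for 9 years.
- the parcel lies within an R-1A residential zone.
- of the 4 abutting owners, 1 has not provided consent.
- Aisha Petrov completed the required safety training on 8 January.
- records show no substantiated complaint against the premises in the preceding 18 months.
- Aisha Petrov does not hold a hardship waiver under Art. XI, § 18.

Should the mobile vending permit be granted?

(A) no complaint in 18 mo. — satisfied.
(B) safety training — satisfied.
(i) = T OR T = true.
(A) ≥150 ft from school — not met.
(B) insurance ≥ $100,000 — not met.
(ii): F OR F → false.
(iii) prior license ≥ 9 yr — holds.
(a) = T AND F AND T = false.
(A) ≤ 9 units — not met.
(B) hardship waiver — not satisfied.
(C) fee paid — not met.
So (i) is not satisfied (F OR F OR F).
(A) all abutters consent — not met.
(B) age ≥ 21 — satisfied.
(ii): F OR T → true.
(b) = F AND T = false.
(1) = F OR F = false.
(2) primary residence — satisfied.
Overall: F AND T → false.
Exception (commercially zoned) — not satisfied.
Result: main false OR exception false → false.

No — denied.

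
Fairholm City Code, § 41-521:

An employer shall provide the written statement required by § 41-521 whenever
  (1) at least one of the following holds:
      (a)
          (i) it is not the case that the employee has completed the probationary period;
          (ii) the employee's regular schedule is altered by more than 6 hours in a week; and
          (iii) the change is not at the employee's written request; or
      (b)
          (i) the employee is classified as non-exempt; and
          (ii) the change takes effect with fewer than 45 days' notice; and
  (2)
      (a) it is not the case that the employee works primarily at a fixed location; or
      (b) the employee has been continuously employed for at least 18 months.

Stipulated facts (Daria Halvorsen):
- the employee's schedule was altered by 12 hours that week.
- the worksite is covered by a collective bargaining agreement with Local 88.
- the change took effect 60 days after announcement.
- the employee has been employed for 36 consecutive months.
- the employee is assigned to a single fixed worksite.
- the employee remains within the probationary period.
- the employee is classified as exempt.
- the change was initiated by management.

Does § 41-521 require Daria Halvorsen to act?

(i) not (past probation) — met.
(ii) schedule shift > 6h — satisfied.
(iii) not employee-requested — satisfied.
(a) = T AND T AND T = true.
(i) non-exempt — not satisfied.
(ii) < 45 days' notice — not met.
(b) = F AND F = false.
(1): T OR F → true.
(a) not (fixed location) — not satisfied.
(b) tenure ≥ 18 mo. — holds.
So (2) is satisfied (F OR T).
Overall = T AND T = true.

Yes — required.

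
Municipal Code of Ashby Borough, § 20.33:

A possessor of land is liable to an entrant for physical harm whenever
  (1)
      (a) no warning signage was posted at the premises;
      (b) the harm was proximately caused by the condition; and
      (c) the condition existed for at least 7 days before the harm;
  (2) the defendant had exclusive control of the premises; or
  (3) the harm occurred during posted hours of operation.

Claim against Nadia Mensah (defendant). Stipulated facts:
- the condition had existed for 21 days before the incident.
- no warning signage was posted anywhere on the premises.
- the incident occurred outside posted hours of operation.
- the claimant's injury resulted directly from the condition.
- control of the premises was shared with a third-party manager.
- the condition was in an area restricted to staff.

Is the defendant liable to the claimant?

Yes — liable.

(a) no signage posted — holds.
(b) proximate cause — holds.
(c) condition ≥7 days old — satisfied.
So (1) is satisfied (T AND T AND T).
(2) exclusive control — not satisfied.
(3) during posted hours — fails.
Overall = T OR F OR F = true.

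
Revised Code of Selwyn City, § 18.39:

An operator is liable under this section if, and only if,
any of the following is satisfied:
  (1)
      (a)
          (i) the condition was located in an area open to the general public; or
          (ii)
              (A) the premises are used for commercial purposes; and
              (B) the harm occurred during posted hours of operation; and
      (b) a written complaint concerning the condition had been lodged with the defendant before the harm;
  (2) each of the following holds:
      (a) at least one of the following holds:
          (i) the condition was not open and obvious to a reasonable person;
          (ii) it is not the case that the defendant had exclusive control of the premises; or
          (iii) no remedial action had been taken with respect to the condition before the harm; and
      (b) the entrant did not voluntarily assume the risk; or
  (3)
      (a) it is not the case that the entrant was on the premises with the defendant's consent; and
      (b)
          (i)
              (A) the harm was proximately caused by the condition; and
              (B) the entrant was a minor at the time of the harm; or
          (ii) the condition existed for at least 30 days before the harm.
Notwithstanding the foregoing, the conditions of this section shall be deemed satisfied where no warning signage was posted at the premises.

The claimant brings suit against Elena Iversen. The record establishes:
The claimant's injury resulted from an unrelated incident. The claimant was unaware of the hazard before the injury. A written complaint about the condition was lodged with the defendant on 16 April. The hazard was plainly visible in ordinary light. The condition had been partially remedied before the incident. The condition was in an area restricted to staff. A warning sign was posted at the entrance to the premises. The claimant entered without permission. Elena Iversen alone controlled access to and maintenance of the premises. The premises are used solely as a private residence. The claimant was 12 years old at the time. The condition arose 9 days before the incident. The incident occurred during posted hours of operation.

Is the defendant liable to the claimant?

(i) public area — fails.
(A) commercial use — not satisfied.
(B) during posted hours — holds.
So (ii) is not satisfied (F AND T).
(a): F OR F → false.
(b) complaint lodged — satisfied.
So (1) is not satisfied (F AND T).
(i) not open/obvious — not satisfied.
(ii) not (exclusive control) — not met.
(iii) no remedial action — fails.
So (a) is not satisfied (F OR F OR F).
(b) no assumed risk — holds.
(2) = F AND T = false.
(a) not (consent to enter) — satisfied.
(A) proximate cause — fails.
(B) entrant a minor — met.
So (i) is not satisfied (F AND T).
(ii) condition ≥30 days old — fails.
(b) = F OR F = false.
So (3) is not satisfied (T AND F).
Overall = F OR F OR F = false.
Exception (no signage posted) — not satisfied.
Result: main false OR exception false → false.

No — not liable.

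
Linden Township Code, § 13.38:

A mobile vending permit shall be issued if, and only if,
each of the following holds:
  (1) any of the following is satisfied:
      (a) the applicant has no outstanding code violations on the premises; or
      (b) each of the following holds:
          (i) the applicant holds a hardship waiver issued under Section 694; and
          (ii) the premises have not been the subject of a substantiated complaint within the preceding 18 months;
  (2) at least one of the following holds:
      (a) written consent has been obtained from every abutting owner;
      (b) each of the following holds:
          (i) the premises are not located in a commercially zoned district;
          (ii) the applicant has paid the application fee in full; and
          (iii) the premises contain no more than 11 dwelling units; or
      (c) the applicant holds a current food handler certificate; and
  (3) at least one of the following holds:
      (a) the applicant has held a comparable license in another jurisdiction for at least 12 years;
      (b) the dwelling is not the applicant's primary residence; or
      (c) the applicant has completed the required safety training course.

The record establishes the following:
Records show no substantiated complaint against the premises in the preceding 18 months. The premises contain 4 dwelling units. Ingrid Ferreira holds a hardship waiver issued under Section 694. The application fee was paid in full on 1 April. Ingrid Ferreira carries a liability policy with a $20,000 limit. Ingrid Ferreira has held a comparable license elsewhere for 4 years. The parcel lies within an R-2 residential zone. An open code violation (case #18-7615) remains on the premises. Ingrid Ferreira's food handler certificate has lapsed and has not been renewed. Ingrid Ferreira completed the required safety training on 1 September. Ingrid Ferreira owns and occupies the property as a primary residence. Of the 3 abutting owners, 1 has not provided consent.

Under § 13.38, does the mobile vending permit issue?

Yes — granted.

(a) no code violations — not met.
(i) hardship waiver — holds.
(ii) no complaint in 18 mo. — met.
(b) = T AND T = true.
So (1) is satisfied (F OR T).
(a) all abutters consent — not satisfied.
(i) not (commercially zoned) — satisfied.
(ii) fee paid — satisfied.
(iii) ≤ 11 units — holds.
So (b) is satisfied (T AND T AND T).
(c) food handler cert. — fails.
So (2) is satisfied (F OR T OR F).
(a) prior license ≥ 12 yr — fails.
(b) not (primary residence) — not satisfied.
(c) safety training — holds.
(3) = F OR F OR T = true.
Overall = T AND T AND T = true.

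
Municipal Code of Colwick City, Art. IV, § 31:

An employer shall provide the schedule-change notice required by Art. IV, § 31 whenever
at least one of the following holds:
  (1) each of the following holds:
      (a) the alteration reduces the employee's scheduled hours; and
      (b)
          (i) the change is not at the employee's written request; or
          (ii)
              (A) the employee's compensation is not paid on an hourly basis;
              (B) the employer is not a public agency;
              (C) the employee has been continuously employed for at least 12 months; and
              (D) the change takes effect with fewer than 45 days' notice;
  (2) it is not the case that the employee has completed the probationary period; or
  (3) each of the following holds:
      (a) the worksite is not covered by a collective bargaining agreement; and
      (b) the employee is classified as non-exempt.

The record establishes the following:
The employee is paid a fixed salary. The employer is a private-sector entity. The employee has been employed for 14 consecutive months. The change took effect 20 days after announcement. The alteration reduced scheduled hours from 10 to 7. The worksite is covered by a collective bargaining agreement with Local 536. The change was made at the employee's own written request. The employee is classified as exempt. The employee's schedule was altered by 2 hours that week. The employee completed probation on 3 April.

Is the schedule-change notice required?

Yes — required.

(a) hours reduced — satisfied.
(i) not employee-requested — not satisfied.
(A) not (hourly-paid) — satisfied.
(B) not (public agency) — satisfied.
(C) tenure ≥ 12 mo. — satisfied.
(D) < 45 days' notice — holds.
So (ii) is satisfied (T AND T AND T AND T).
(b) = F OR T = true.
(1) = T AND T = true.
(2) not (past probation) — not met.
(a) no CBA — not satisfied.
(b) non-exempt — not met.
(3): F AND F → false.
Overall = T OR F OR F = true.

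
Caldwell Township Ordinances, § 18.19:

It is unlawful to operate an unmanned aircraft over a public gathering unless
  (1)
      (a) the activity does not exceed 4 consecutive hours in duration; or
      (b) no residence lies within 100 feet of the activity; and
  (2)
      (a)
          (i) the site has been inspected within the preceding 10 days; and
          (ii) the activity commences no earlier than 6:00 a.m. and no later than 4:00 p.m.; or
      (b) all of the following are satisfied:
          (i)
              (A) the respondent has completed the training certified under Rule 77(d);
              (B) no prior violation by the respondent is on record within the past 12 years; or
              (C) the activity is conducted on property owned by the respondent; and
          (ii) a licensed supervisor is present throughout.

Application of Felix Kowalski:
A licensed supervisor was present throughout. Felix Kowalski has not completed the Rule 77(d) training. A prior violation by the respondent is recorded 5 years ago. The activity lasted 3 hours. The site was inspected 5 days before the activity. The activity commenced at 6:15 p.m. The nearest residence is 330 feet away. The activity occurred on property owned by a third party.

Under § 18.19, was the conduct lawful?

No — unlawful.

(a) ≤ 4 hrs duration — holds.
(b) no residence in 100 ft — holds.
(1) = T OR T = true.
(i) site inspected — satisfied.
(ii) start within hours — not met.
So (a) is not satisfied (T AND F).
(A) training certified — not satisfied.
(B) no prior violation — fails.
(C) own property — fails.
(i) = F OR F OR F = false.
(ii) supervisor present — holds.
(b) = F AND T = false.
(2): F OR F → false.
So Overall is not satisfied (T AND F).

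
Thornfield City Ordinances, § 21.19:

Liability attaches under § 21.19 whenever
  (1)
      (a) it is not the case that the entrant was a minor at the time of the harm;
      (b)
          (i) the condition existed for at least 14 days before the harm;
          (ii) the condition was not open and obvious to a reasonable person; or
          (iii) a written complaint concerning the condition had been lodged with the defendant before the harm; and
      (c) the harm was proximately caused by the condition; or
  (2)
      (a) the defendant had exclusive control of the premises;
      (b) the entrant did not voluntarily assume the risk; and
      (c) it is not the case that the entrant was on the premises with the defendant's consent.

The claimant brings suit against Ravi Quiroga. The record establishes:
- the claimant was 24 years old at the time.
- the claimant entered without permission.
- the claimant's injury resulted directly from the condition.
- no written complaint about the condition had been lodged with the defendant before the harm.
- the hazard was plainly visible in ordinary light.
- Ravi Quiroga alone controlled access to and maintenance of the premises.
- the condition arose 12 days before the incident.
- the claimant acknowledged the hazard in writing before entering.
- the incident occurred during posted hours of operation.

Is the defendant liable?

(a) not (entrant a minor) — satisfied.
(i) condition ≥14 days old — not met.
(ii) not open/obvious — fails.
(iii) complaint lodged — fails.
So (b) is not satisfied (F OR F OR F).
(c) proximate cause — holds.
(1) = T AND F AND T = false.
(a) exclusive control — holds.
(b) no assumed risk — not met.
(c) not (consent to enter) — satisfied.
So (2) is not satisfied (T AND F AND T).
So Overall is not satisfied (F OR F).

No — not liable.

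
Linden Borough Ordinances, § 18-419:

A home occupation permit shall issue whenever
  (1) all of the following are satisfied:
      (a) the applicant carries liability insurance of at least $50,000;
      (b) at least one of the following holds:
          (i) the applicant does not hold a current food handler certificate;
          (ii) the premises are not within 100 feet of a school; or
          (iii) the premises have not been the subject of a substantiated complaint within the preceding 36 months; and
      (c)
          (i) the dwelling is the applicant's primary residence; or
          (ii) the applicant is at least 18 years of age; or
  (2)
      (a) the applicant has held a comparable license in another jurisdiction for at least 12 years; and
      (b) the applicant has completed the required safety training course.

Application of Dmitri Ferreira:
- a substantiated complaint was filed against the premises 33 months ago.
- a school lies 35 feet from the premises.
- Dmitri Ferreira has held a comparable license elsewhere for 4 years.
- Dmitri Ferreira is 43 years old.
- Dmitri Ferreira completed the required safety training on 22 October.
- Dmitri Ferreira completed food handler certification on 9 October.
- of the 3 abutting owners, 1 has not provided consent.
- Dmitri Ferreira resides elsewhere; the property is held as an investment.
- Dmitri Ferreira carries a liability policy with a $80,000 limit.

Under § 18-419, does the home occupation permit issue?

No — denied.

(a) insurance ≥ $50,000 — met.
(i) not (food handler cert.) — fails.
(ii) ≥100 ft from school — fails.
(iii) no complaint in 36 mo. — fails.
(b) = F OR F OR F = false.
(i) primary residence — not satisfied.
(ii) age ≥ 18 — holds.
(c): F OR T → true.
(1): T AND F AND T → false.
(a) prior license ≥ 12 yr — not met.
(b) safety training — met.
(2) = F AND T = false.
Overall = F OR F = false.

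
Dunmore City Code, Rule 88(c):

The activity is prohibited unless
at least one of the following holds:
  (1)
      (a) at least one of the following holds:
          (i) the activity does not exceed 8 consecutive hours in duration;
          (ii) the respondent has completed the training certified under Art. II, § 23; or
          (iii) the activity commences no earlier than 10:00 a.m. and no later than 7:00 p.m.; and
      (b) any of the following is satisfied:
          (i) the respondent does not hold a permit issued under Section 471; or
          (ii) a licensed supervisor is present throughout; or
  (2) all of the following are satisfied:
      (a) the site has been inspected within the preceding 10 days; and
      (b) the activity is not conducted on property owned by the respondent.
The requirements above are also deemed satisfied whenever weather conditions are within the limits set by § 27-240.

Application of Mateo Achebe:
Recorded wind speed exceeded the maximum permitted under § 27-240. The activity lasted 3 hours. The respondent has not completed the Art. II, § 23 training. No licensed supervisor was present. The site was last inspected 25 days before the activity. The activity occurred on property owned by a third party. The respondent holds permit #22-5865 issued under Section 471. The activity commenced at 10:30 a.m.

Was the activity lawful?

No — unlawful.

(i) ≤ 8 hrs duration — holds.
(ii) training certified — fails.
(iii) start within hours — holds.
(a) = T OR F OR T = true.
(i) not (holds permit) — not satisfied.
(ii) supervisor present — not satisfied.
(b): F OR F → false.
(1): T AND F → false.
(a) site inspected — fails.
(b) not (own property) — satisfied.
(2) = F AND T = false.
Overall: F OR F → false.
Exception (weather ok) — not satisfied.
Result: main false OR exception false → false.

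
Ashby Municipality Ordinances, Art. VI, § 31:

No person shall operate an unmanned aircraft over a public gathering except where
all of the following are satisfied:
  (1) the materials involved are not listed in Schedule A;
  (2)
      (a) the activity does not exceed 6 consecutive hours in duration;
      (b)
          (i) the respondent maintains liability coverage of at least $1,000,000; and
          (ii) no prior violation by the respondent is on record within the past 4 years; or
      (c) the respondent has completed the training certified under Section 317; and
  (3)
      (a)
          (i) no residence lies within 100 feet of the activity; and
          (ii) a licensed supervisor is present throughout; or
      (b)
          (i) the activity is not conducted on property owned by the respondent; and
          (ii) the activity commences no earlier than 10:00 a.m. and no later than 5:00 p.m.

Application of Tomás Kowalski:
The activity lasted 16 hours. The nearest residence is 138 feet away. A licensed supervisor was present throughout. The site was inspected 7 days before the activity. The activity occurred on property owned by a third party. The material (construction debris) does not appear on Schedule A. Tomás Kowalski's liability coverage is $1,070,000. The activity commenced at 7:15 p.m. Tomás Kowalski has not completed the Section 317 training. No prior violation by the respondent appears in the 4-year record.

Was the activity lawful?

Yes — lawful.

(1) not (Schedule A material) — holds.
(a) ≤ 6 hrs duration — fails.
(i) coverage ≥ $1,000,000 — satisfied.
(ii) no prior violation — holds.
(b): T AND T → true.
(c) training certified — fails.
So (2) is satisfied (F OR T OR F).
(i) no residence in 100 ft — holds.
(ii) supervisor present — holds.
(a) = T AND T = true.
(i) not (own property) — satisfied.
(ii) start within hours — not satisfied.
(b) = T AND F = false.
(3) = T OR F = true.
Overall = T AND T AND T = true.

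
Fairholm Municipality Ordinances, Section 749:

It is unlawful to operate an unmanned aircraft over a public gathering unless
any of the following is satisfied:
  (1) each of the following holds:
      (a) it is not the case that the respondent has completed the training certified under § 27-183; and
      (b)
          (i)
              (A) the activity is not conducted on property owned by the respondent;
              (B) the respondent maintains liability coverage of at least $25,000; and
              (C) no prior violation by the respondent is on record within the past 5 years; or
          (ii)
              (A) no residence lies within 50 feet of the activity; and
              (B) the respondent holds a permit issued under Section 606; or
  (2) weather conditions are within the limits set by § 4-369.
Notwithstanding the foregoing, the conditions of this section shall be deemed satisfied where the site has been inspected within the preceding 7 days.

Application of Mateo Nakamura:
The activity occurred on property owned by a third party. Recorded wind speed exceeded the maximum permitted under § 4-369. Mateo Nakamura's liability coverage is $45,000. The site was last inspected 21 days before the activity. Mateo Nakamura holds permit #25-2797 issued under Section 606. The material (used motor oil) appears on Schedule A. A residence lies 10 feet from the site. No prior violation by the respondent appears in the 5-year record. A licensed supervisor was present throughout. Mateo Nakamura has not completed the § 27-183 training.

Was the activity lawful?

Yes — lawful.

(a) not (training certified) — satisfied.
(A) not (own property) — met.
(B) coverage ≥ $25,000 — holds.
(C) no prior violation — holds.
(i) = T AND T AND T = true.
(A) no residence in 50 ft — not satisfied.
(B) holds permit — holds.
So (ii) is not satisfied (F AND T).
So (b) is satisfied (T OR F).
(1) = T AND T = true.
(2) weather ok — not met.
Overall = T OR F = true.
Exception (site inspected) — not satisfied.
Result: main true OR exception false → true.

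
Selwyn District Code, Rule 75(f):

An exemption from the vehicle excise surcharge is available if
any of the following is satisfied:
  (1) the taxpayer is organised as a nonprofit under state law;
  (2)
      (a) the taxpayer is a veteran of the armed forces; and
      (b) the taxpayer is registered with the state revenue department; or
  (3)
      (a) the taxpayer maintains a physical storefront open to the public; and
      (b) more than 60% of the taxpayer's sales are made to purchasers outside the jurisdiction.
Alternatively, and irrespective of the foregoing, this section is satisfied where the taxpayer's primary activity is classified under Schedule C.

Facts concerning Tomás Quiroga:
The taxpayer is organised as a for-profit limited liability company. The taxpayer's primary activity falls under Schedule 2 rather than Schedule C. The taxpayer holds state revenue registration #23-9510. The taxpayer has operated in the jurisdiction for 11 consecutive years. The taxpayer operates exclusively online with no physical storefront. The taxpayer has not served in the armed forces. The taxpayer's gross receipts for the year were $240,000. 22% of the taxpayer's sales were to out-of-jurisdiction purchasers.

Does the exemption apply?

No — not exempt.

(1) nonprofit — fails.
(a) veteran — fails.
(b) state-registered — met.
(2): F AND T → false.
(a) has storefront — fails.
(b) >60% out-of-jur. sales — not met.
(3): F AND F → false.
Overall = F OR F OR F = false.
Exception (Schedule C activity) — not satisfied.
Result: main false OR exception false → false.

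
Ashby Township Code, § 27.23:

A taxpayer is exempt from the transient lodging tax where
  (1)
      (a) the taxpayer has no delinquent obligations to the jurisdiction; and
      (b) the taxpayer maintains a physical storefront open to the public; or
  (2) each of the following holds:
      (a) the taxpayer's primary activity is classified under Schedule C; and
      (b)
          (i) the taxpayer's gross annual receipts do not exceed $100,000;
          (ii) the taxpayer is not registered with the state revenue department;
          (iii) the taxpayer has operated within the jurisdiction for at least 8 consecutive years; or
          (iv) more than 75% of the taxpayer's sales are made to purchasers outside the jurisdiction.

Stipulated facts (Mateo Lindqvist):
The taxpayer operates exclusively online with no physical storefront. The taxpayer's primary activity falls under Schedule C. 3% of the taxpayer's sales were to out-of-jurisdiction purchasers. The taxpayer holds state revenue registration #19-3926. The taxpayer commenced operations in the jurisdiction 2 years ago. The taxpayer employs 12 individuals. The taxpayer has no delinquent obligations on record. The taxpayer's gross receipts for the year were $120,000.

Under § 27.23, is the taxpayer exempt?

(a) no delinquency — satisfied.
(b) has storefront — not satisfied.
(1) = T AND F = false.
(a) Schedule C activity — satisfied.
(i) receipts ≤ $100,000 — not met.
(ii) not (state-registered) — not satisfied.
(iii) ≥ 8 yrs in jurisdiction — not met.
(iv) >75% out-of-jur. sales — not satisfied.
So (b) is not satisfied (F OR F OR F OR F).
(2) = T AND F = false.
So Overall is not satisfied (F OR F).

No — not exempt.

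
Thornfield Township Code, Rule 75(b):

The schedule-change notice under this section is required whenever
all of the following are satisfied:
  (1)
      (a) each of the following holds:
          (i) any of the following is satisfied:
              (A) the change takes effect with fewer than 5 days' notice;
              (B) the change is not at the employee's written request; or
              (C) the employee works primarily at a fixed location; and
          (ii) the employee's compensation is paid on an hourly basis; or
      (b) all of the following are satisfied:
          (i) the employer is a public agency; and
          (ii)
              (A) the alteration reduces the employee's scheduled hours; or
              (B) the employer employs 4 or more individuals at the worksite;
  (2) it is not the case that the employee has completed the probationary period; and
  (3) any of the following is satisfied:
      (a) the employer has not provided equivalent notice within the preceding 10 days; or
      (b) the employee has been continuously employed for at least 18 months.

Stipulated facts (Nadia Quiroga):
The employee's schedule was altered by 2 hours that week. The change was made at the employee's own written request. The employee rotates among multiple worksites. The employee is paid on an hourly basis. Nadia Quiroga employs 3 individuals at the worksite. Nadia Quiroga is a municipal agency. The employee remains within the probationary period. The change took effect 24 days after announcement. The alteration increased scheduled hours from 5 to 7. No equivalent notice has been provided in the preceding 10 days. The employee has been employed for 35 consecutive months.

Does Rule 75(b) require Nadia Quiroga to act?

No — not required.

(A) < 5 days' notice — not satisfied.
(B) not employee-requested — fails.
(C) fixed location — not met.
(i) = F OR F OR F = false.
(ii) hourly-paid — satisfied.
(a): F AND T → false.
(i) public agency — holds.
(A) hours reduced — not met.
(B) ≥ 4 at site — not satisfied.
(ii): F OR F → false.
(b) = T AND F = false.
(1): F OR F → false.
(2) not (past probation) — holds.
(a) no recent notice — met.
(b) tenure ≥ 18 mo. — met.
(3): T OR T → true.
Overall = F AND T AND T = false.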